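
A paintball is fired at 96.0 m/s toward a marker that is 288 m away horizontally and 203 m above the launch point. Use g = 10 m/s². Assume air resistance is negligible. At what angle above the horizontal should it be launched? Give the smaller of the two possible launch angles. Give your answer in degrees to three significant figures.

45.7°

Trajectory: y = x tanθ − g x² (1 + tan²θ)/(2v₀²). With x = 288, y = 203, v₀ = 96.0, g = 10.0:
45.00 tan²θ − 288 tanθ + (248.0) = 0.
tanθ = [288 ± √(288² − 4 × 45.00 × (248.0))] / (2 × 45.00) = (288 ± 195.7) / 90.00, giving tanθ = 1.025 or 5.375.
θ = 45.72° or 79.46°; the smaller is 45.72°.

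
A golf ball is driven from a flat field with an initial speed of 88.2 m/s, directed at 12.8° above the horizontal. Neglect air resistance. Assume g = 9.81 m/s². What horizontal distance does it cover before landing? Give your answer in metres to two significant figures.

340 m

Resolve: vₓ = 88.20 cos 12.8° = 86.01 m/s and v_y0 = 88.20 sin 12.8° = 19.54 m/s.
Flight time T = 2 v_y0 / g = 3.984 s.
Horizontal distance R = vₓ T = 86.01 × 3.984 = 342.6 m.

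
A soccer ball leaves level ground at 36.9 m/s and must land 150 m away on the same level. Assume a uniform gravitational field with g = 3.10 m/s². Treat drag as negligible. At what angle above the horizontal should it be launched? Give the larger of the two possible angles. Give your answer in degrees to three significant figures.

80.0°

R = v₀² sin 2θ / g gives sin 2θ = gR/v₀² = 3.10·150/36.9² = 0.3415.
2θ = 19.97° or 180° − 19.97° = 160.0°, so θ = 9.984° or 80.02°.
The larger angle is 80.02°.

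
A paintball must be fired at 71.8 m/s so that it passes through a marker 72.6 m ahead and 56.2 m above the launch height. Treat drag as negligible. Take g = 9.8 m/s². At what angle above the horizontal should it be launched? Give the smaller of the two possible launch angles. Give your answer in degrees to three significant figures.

42.0°

Trajectory: y = x tanθ − g x² (1 + tan²θ)/(2v₀²). With x = 72.6, y = 56.2, v₀ = 71.8, g = 9.80:
5.010 tan²θ − 72.6 tanθ + (61.21) = 0.
tanθ = [72.6 ± √(72.6² − 4 × 5.010 × (61.21))] / (2 × 5.010) = (72.6 ± 63.59) / 10.02, giving tanθ = 0.8989 or 13.59.
θ = 41.95° or 85.79°; the smaller is 41.95°.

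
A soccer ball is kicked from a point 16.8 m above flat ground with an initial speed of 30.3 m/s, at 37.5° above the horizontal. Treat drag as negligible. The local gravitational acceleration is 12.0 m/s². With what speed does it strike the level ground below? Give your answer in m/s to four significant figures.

36.35 m/s

vₓ = 30.30 cos 37.5° = 24.04 m/s; v_y0 = 30.30 sin 37.5° = 18.45 m/s.
Vertical motion (up positive, ground at y = 0): 6.000 t² − (18.45) t − 16.8 = 0, so t = (18.45 + √(18.45² + 2·12.0·16.8)) / 12.0 = (18.45 + 27.27) / 12.0 = 3.809 s.
Vertical velocity at impact: v_y = v_y0 − g t = 18.45 − 12.0 × 3.809 = −27.27 m/s.
Speed: |v| = √(vₓ² + v_y²) = √(24.04² + 27.27²) = 36.35 m/s.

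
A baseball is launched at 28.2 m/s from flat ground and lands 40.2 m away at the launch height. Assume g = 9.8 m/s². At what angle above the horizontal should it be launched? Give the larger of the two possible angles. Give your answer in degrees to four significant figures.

75.15°

From R = (v₀²/g) sin 2θ: sin 2θ = 9.80 × 40.2 / 795.24 = 0.4954.
2θ = 29.70° or 180° − 29.70° = 150.3°, so θ = 14.85° or 75.15°.
The larger angle is 75.15°.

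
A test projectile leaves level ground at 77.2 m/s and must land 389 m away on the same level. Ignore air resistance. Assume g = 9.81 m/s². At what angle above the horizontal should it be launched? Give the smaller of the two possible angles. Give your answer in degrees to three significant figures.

19.9°

R = v₀² sin 2θ / g gives sin 2θ = gR/v₀² = 9.81·389/77.2² = 0.6403.
2θ = 39.81° or 180° − 39.81° = 140.2°, so θ = 19.91° or 70.09°.
The smaller angle is 19.91°.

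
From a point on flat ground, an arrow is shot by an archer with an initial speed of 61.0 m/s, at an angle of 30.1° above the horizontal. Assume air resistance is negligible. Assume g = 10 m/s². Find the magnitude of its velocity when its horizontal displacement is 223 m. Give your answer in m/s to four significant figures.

Resolve: vₓ = 61.00 cos 30.1° = 52.77 m/s and v_y0 = 61.00 sin 30.1° = 30.59 m/s.
Time to reach x = 223 m: t = x/vₓ = 223/52.77 = 4.226 s.
Vertical velocity there: v_y = v_y0 − g t = 30.59 − 10.0 × 4.226 = −11.66 m/s.
Speed: √(vₓ² + v_y²) = √(52.77² + 11.66²) = 54.05 m/s.

54.05 m/s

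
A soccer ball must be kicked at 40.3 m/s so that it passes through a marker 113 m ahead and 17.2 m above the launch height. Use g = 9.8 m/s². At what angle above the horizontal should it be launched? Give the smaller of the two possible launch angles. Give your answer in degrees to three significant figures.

32.1°

Trajectory: y = x tanθ − g x² (1 + tan²θ)/(2v₀²). With x = 113, y = 17.2, v₀ = 40.3, g = 9.80:
38.53 tan²θ − 113 tanθ + (55.73) = 0.
tanθ = [113 ± √(113² − 4 × 38.53 × (55.73))] / (2 × 38.53) = (113 ± 64.67) / 77.05, giving tanθ = 0.6273 or 2.306.
θ = 32.10° or 66.55°; the smaller is 32.10°.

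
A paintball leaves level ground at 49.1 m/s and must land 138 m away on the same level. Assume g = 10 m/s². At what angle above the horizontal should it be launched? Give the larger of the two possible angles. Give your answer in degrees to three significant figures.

72.5°

From R = (v₀²/g) sin 2θ: sin 2θ = 10.0 × 138 / 2410.8 = 0.5724.
2θ = 34.92° or 180° − 34.92° = 145.1°, so θ = 17.46° or 72.54°.
The larger angle is 72.54°.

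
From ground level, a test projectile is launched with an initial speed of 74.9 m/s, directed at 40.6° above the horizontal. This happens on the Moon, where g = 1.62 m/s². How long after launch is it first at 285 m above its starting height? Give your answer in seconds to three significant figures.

Resolve: vₓ = 74.90 cos 40.6° = 56.87 m/s and v_y0 = 74.90 sin 40.6° = 48.74 m/s.
Require v_y0 t − ½ g t² = 285, i.e. 0.8100 t² − 48.74 t + 285 = 0.
t = [48.74 ± √(48.74² − 2·1.62·285)] / 1.62 = (48.74 ± 38.11) / 1.62, so t = 6.563 s or t = 53.61 s.
The first (ascending) time is 6.563 s.

6.56 s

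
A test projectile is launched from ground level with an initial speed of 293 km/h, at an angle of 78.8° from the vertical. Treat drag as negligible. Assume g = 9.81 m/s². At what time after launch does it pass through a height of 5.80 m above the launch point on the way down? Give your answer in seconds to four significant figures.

Convert: 293 km/h = 293/3.6 = 81.39 m/s.
Resolve: vₓ = 81.39 sin 78.8° = 79.84 m/s and v_y0 = 81.39 cos 78.8° = 15.81 m/s.
Height y(t) = 15.81 t − 4.905 t² = 5.80 gives 4.905 t² − 15.81 t + 5.80 = 0.
t = [15.81 ± √(15.81² − 2·9.81·5.80)] / 9.81 = (15.81 ± 11.67) / 9.81, so t = 0.4222 s or t = 2.801 s.
The descending-branch root is 2.801 s.

2.801 s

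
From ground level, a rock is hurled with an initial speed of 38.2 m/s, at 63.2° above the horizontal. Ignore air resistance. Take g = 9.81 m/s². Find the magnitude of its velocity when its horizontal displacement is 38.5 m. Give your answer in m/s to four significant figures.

21.09 m/s

vₓ = 38.20 cos 63.2° = 17.22 m/s; v_y0 = 38.20 sin 63.2° = 34.10 m/s.
Time to reach x = 38.5 m: t = x/vₓ = 38.5/17.22 = 2.235 s.
Vertical velocity there: v_y = v_y0 − g t = 34.10 − 9.81 × 2.235 = 12.17 m/s.
Speed: √(vₓ² + v_y²) = √(17.22² + 12.17²) = 21.09 m/s.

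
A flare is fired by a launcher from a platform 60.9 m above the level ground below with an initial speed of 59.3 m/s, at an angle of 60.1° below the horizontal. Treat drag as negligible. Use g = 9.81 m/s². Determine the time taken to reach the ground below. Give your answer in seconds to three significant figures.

vₓ = 59.30 cos 60.1° = 29.56 m/s; v_y0 = −51.41 m/s (downward).
Vertical motion (up positive, ground at y = 0): 4.905 t² − (−51.41) t − 60.9 = 0, so t = (−51.41 + √(51.41² + 2·9.81·60.9)) / 9.81 = (−51.41 + 61.95) / 9.81 = 1.075 s.

1.07 s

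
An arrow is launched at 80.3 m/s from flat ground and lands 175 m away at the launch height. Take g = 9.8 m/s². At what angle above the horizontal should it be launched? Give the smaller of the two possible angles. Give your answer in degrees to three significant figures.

Level-ground range R = v₀² sin(2θ)/g ⇒ sin(2θ) = gR/v₀² = 9.80 × 175 / 80.3² = 0.2660.
2θ = 15.42° or 180° − 15.42° = 164.6°, so θ = 7.712° or 82.29°.
The smaller angle is 7.712°.

7.71°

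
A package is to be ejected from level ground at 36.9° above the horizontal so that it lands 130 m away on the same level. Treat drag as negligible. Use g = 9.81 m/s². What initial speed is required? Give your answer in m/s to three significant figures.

36.4 m/s

On level ground R = v₀² sin 2θ / g ⇒ v₀ = √(gR / sin 2θ).
v₀ = √(9.81 × 130 / sin 73.80°) = √(1275 / 0.9603) = √1328.0 = 36.44 m/s.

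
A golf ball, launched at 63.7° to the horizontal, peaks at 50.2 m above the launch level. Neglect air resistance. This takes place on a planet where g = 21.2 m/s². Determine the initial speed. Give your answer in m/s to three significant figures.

At the peak v_y = 0, so v_y0 = √(2gH) = √(2 × 21.2 × 50.2) = 46.14 m/s.
v_y0 = v₀ sin θ ⇒ v₀ = 46.14 / sin 63.7° = 51.46 m/s.

51.5 m/s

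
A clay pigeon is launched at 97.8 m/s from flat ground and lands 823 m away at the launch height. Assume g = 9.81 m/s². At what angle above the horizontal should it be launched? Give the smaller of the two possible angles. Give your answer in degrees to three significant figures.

R = v₀² sin 2θ / g gives sin 2θ = gR/v₀² = 9.81·823/97.8² = 0.8441.
2θ = 57.58° or 180° − 57.58° = 122.4°, so θ = 28.79° or 61.21°.
The smaller angle is 28.79°.

28.8°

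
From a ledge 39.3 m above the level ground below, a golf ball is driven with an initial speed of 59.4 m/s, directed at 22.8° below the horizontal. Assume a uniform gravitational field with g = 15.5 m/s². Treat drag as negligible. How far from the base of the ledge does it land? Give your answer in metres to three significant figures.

66.4 m

vₓ = 59.40 cos 22.8° = 54.76 m/s; v_y0 = −23.02 m/s (downward).
Vertical motion (up positive, ground at y = 0): 7.750 t² − (−23.02) t − 39.3 = 0, so t = (−23.02 + √(23.02² + 2·15.5·39.3)) / 15.5 = (−23.02 + 41.81) / 15.5 = 1.212 s.
Horizontal distance: R = vₓ t = 54.76 × 1.212 = 66.39 m.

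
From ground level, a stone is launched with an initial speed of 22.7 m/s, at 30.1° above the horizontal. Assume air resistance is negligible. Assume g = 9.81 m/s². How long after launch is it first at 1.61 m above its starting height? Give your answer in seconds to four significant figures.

Resolve: vₓ = 22.70 cos 30.1° = 19.64 m/s and v_y0 = 22.70 sin 30.1° = 11.38 m/s.
Set y = v_y0 t − ½ g t² = 1.61: 4.905 t² − 11.38 t + 1.61 = 0.
t = [11.38 ± √(11.38² − 2·9.81·1.61)] / 9.81 = (11.38 ± 9.900) / 9.81, so t = 0.1513 s or t = 2.170 s.
The first (ascending) time is 0.1513 s.

0.1513 s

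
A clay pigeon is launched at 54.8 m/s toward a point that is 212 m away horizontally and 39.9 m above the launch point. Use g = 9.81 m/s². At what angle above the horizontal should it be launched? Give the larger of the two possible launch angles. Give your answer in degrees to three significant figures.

Trajectory: y = x tanθ − g x² (1 + tan²θ)/(2v₀²). With x = 212, y = 39.9, v₀ = 54.8, g = 9.81:
73.41 tan²θ − 212 tanθ + (113.3) = 0.
tanθ = [212 ± √(212² − 4 × 73.41 × (113.3))] / (2 × 73.41) = (212 ± 108.0) / 146.8, giving tanθ = 0.7081 or 2.180.
θ = 35.30° or 65.36°; the larger is 65.36°.

65.4°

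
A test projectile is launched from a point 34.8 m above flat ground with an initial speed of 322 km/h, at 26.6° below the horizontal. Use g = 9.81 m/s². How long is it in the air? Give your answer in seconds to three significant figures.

0.792 s

Convert: 322 km/h = 322/3.6 = 89.44 m/s.
Components: vₓ = 89.44 cos 26.6° = 79.98 m/s, v_y0 = −40.05 m/s (downward).
Vertical motion (up positive, ground at y = 0): 4.905 t² − (−40.05) t − 34.8 = 0, so t = (−40.05 + √(40.05² + 2·9.81·34.8)) / 9.81 = (−40.05 + 47.82) / 9.81 = 0.7921 s.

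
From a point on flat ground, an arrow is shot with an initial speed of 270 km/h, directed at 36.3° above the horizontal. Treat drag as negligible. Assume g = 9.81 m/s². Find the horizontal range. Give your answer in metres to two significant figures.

550 m

Convert: 270 km/h = 270/3.6 = 75.00 m/s.
vₓ = 75.00 cos 36.3° = 60.44 m/s; v_y0 = 75.00 sin 36.3° = 44.40 m/s.
Time aloft: T = 2 v_y0 / g = 2 × 44.40 / 9.81 = 9.052 s.
Horizontal distance R = vₓ T = 60.44 × 9.052 = 547.2 m.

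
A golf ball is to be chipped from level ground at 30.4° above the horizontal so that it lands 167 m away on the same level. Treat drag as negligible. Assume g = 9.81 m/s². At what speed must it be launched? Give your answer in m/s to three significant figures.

Level-ground range: R = v₀² sin(2θ)/g, so v₀ = √(gR / sin 2θ).
v₀ = √(9.81 × 167 / sin 60.80°) = √(1638 / 0.8729) = √1876.8 = 43.32 m/s.

43.3 m/s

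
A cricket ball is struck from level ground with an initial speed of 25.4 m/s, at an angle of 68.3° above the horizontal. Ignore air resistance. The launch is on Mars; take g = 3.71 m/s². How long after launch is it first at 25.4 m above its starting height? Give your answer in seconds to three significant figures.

vₓ = 25.40 cos 68.3° = 9.392 m/s; v_y0 = 25.40 sin 68.3° = 23.60 m/s.
Set y = v_y0 t − ½ g t² = 25.4: 1.855 t² − 23.60 t + 25.4 = 0.
t = [23.60 ± √(23.60² − 2·3.71·25.4)] / 3.71 = (23.60 ± 19.20) / 3.71, so t = 1.187 s or t = 11.54 s.
The first (ascending) time is 1.187 s.

1.19 s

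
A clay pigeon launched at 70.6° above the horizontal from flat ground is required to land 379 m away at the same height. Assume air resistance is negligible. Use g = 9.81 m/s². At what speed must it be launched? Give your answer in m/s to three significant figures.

77.0 m/s

On level ground R = v₀² sin 2θ / g ⇒ v₀ = √(gR / sin 2θ).
v₀ = √(9.81 × 379 / sin 141.2°) = √(3718 / 0.6266) = √5933.6 = 77.03 m/s.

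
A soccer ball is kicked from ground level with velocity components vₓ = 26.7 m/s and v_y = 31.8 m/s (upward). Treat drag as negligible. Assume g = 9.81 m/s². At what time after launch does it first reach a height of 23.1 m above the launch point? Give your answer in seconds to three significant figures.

0.834 s

Set y = v_y0 t − ½ g t² = 23.1: 4.905 t² − 31.80 t + 23.1 = 0.
t = [31.80 ± √(31.80² − 2·9.81·23.1)] / 9.81 = (31.80 ± 23.62) / 9.81, so t = 0.8336 s or t = 5.650 s.
The first (ascending) time is 0.8336 s.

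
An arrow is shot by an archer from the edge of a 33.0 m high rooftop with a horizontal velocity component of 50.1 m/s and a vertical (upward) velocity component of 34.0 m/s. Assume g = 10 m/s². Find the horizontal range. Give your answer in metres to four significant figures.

With up positive and y = 0 at the ground: y(t) = 33.0 + (34.00) t − 5.000 t². Setting y = 0 and taking the positive root: t = [34.00 + √(34.00² + 2·10.0·33.0)] / 10.0 = (34.00 + 42.61) / 10.0 = 7.661 s.
Horizontal distance: R = vₓ t = 50.10 × 7.661 = 383.8 m.

383.8 m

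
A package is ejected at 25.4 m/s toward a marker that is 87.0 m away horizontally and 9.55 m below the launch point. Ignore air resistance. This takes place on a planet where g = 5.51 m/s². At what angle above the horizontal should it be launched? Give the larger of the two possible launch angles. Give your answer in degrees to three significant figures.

67.4°

Trajectory: y = x tanθ − g x² (1 + tan²θ)/(2v₀²). With x = 87.0, y = −9.55, v₀ = 25.4, g = 5.51:
32.32 tan²θ − 87.0 tanθ + (22.77) = 0.
tanθ = [87.0 ± √(87.0² − 4 × 32.32 × (22.77))] / (2 × 32.32) = (87.0 ± 68.01) / 64.64, giving tanθ = 0.2938 or 2.398.
θ = 16.37° or 67.36°; the larger is 67.36°.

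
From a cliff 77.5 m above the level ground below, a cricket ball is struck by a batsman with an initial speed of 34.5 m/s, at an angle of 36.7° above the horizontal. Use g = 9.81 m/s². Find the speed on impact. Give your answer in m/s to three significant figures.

vₓ = 34.50 cos 36.7° = 27.66 m/s; v_y0 = 34.50 sin 36.7° = 20.62 m/s.
Vertical motion (up positive, ground at y = 0): 4.905 t² − (20.62) t − 77.5 = 0, so t = (20.62 + √(20.62² + 2·9.81·77.5)) / 9.81 = (20.62 + 44.11) / 9.81 = 6.598 s.
Vertical velocity at impact: v_y = v_y0 − g t = 20.62 − 9.81 × 6.598 = −44.11 m/s.
Speed: |v| = √(vₓ² + v_y²) = √(27.66² + 44.11²) = 52.07 m/s.

52.1 m/s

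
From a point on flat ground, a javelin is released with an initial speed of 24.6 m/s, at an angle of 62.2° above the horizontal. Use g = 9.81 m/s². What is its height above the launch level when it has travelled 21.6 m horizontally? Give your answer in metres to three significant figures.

23.6 m

Components: vₓ = 24.60 cos 62.2° = 11.47 m/s, v_y0 = 24.60 sin 62.2° = 21.76 m/s.
At x = 21.6 m, t = x/vₓ = 21.6/11.47 = 1.883 s.
Height: y = v_y0 t − ½ g t² = 21.76 × 1.883 − 4.905 × 1.883² = 40.97 − 17.39 = 23.58 m.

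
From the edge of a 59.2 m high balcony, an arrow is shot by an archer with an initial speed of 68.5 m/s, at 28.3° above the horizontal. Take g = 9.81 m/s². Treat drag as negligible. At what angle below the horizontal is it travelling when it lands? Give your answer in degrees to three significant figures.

Resolve: vₓ = 68.50 cos 28.3° = 60.31 m/s and v_y0 = 68.50 sin 28.3° = 32.48 m/s.
Vertical motion (up positive, ground at y = 0): 4.905 t² − (32.48) t − 59.2 = 0, so t = (32.48 + √(32.48² + 2·9.81·59.2)) / 9.81 = (32.48 + 47.08) / 9.81 = 8.109 s.
At impact: v_y = v_y0 − g t = −47.08 m/s; vₓ = 60.31 m/s.
Angle below horizontal: arctan(|v_y|/vₓ) = arctan(47.08/60.31) = 37.97°.

38.0°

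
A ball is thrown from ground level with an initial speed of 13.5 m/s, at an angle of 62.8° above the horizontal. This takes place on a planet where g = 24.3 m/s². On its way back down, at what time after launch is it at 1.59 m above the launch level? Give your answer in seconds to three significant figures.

Resolve: vₓ = 13.50 cos 62.8° = 6.171 m/s and v_y0 = 13.50 sin 62.8° = 12.01 m/s.
Height y(t) = 12.01 t − 12.15 t² = 1.59 gives 12.15 t² − 12.01 t + 1.59 = 0.
t = [12.01 ± √(12.01² − 2·24.3·1.59)] / 24.3 = (12.01 ± 8.179) / 24.3, so t = 0.1575 s or t = 0.8307 s.
The descending-branch root is 0.8307 s.

0.831 s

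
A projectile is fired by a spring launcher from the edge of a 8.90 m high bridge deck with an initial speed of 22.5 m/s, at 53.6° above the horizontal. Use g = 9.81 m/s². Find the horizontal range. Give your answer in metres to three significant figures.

vₓ = 22.50 cos 53.6° = 13.35 m/s; v_y0 = 22.50 sin 53.6° = 18.11 m/s.
Vertical motion (up positive, ground at y = 0): 4.905 t² − (18.11) t − 8.90 = 0, so t = (18.11 + √(18.11² + 2·9.81·8.90)) / 9.81 = (18.11 + 22.42) / 9.81 = 4.131 s.
Horizontal distance: R = vₓ t = 13.35 × 4.131 = 55.16 m.

55.2 m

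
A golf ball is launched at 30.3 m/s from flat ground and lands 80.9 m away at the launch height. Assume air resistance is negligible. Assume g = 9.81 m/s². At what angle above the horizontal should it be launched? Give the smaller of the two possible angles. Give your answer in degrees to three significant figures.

29.9°

From R = (v₀²/g) sin 2θ: sin 2θ = 9.81 × 80.9 / 918.09 = 0.8644.
2θ = 59.82° or 180° − 59.82° = 120.2°, so θ = 29.91° or 60.09°.
The smaller angle is 29.91°.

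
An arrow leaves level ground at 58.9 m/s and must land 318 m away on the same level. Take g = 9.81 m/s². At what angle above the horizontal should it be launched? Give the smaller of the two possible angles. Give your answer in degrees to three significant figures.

R = v₀² sin 2θ / g gives sin 2θ = gR/v₀² = 9.81·318/58.9² = 0.8992.
2θ = 64.06° or 180° − 64.06° = 115.9°, so θ = 32.03° or 57.97°.
The smaller angle is 32.03°.

32.0°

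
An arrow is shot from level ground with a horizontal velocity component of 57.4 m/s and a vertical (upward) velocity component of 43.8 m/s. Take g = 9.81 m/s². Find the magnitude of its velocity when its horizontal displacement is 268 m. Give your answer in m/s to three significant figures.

57.4 m/s

x = vₓ t ⇒ t = 268/57.40 = 4.669 s.
Vertical velocity there: v_y = v_y0 − g t = 43.80 − 9.81 × 4.669 = −2.003 m/s.
Speed: √(vₓ² + v_y²) = √(57.40² + 2.003²) = 57.43 m/s.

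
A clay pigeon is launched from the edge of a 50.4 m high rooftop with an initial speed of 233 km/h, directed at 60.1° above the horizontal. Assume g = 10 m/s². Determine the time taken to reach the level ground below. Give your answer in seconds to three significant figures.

Convert: 233 km/h = 233/3.6 = 64.72 m/s.
vₓ = 64.72 cos 60.1° = 32.26 m/s; v_y0 = 64.72 sin 60.1° = 56.11 m/s.
Vertical motion (up positive, ground at y = 0): 5.000 t² − (56.11) t − 50.4 = 0, so t = (56.11 + √(56.11² + 2·10.0·50.4)) / 10.0 = (56.11 + 64.47) / 10.0 = 12.06 s.

12.1 s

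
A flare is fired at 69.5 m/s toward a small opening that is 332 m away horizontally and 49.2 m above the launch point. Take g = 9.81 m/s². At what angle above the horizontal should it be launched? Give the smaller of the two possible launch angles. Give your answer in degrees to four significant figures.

31.44°

Trajectory: y = x tanθ − g x² (1 + tan²θ)/(2v₀²). With x = 332, y = 49.2, v₀ = 69.5, g = 9.81:
111.9 tan²θ − 332 tanθ + (161.1) = 0.
tanθ = [332 ± √(332² − 4 × 111.9 × (161.1))] / (2 × 111.9) = (332 ± 195.1) / 223.9, giving tanθ = 0.6113 or 2.355.
θ = 31.44° or 66.99°; the smaller is 31.44°.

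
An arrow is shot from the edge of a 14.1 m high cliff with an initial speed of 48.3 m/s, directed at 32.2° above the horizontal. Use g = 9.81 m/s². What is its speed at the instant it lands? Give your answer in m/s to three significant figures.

51.1 m/s

Resolve: vₓ = 48.30 cos 32.2° = 40.87 m/s and v_y0 = 48.30 sin 32.2° = 25.74 m/s.
With up positive and y = 0 at the ground: y(t) = 14.1 + (25.74) t − 4.905 t². Setting y = 0 and taking the positive root: t = [25.74 + √(25.74² + 2·9.81·14.1)] / 9.81 = (25.74 + 30.64) / 9.81 = 5.747 s.
Vertical velocity at impact: v_y = v_y0 − g t = 25.74 − 9.81 × 5.747 = −30.64 m/s.
Speed: |v| = √(vₓ² + v_y²) = √(40.87² + 30.64²) = 51.08 m/s.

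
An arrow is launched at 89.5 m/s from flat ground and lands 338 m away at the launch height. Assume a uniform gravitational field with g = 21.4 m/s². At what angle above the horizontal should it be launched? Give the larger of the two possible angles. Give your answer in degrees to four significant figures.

From R = (v₀²/g) sin 2θ: sin 2θ = 21.4 × 338 / 8010.2 = 0.9030.
2θ = 64.55° or 180° − 64.55° = 115.4°, so θ = 32.28° or 57.72°.
The larger angle is 57.72°.

57.72°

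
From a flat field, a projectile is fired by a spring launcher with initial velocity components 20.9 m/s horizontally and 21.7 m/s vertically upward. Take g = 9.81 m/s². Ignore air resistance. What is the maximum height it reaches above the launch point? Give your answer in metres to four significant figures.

Maximum height: H = v_y0² / (2g) = 21.70² / (2 × 9.81) = 24.00 m.

24.00 m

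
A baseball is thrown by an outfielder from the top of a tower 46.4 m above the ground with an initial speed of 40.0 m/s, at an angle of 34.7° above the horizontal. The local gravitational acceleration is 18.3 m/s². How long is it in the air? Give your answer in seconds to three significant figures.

vₓ = 40.00 cos 34.7° = 32.89 m/s; v_y0 = 40.00 sin 34.7° = 22.77 m/s.
The projectile lands when y = 46.4 + (22.77) t − ½·18.3·t² = 0. Positive root: t = (22.77 + √(22.77² + 2·18.3·46.4)) / 18.3 = (22.77 + 47.08) / 18.3 = 3.817 s.

3.82 s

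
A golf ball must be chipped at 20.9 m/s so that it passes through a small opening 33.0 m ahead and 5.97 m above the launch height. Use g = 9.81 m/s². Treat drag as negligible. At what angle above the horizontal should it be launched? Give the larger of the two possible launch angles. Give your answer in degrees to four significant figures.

Trajectory: y = x tanθ − g x² (1 + tan²θ)/(2v₀²). With x = 33.0, y = 5.97, v₀ = 20.9, g = 9.81:
12.23 tan²θ − 33.0 tanθ + (18.20) = 0.
tanθ = [33.0 ± √(33.0² − 4 × 12.23 × (18.20))] / (2 × 12.23) = (33.0 ± 14.10) / 24.46, giving tanθ = 0.7727 or 1.926.
θ = 37.69° or 62.56°; the larger is 62.56°.

62.56°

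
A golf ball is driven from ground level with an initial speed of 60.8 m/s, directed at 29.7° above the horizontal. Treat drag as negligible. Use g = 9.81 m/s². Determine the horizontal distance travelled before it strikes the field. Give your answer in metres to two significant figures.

Resolve: vₓ = 60.80 cos 29.7° = 52.81 m/s and v_y0 = 60.80 sin 29.7° = 30.12 m/s.
Time aloft: T = 2 v_y0 / g = 2 × 30.12 / 9.81 = 6.141 s.
Horizontal distance R = vₓ T = 52.81 × 6.141 = 324.3 m.

320 m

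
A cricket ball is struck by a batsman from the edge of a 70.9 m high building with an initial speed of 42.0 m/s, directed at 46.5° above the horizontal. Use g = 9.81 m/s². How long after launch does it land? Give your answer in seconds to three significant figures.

8.01 s

Components: vₓ = 42.00 cos 46.5° = 28.91 m/s, v_y0 = 42.00 sin 46.5° = 30.47 m/s.
With up positive and y = 0 at the ground: y(t) = 70.9 + (30.47) t − 4.905 t². Setting y = 0 and taking the positive root: t = [30.47 + √(30.47² + 2·9.81·70.9)] / 9.81 = (30.47 + 48.16) / 9.81 = 8.015 s.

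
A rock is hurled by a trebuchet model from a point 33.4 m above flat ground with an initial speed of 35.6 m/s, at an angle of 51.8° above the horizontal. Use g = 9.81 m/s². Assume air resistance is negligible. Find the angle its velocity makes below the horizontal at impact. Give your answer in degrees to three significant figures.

59.9°

vₓ = 35.60 cos 51.8° = 22.02 m/s; v_y0 = 35.60 sin 51.8° = 27.98 m/s.
With up positive and y = 0 at the ground: y(t) = 33.4 + (27.98) t − 4.905 t². Setting y = 0 and taking the positive root: t = [27.98 + √(27.98² + 2·9.81·33.4)] / 9.81 = (27.98 + 37.92) / 9.81 = 6.717 s.
At impact: v_y = v_y0 − g t = −37.92 m/s; vₓ = 22.02 m/s.
Angle below horizontal: arctan(|v_y|/vₓ) = arctan(37.92/22.02) = 59.86°.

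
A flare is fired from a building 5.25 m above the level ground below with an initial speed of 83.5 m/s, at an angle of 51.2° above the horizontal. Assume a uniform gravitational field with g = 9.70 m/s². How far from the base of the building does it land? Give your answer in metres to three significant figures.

Horizontal component vₓ = 83.50 cos 51.2° = 52.32 m/s; vertical v_y0 = 83.50 sin 51.2° = 65.07 m/s.
With up positive and y = 0 at the ground: y(t) = 5.25 + (65.07) t − 4.850 t². Setting y = 0 and taking the positive root: t = [65.07 + √(65.07² + 2·9.70·5.25)] / 9.70 = (65.07 + 65.85) / 9.70 = 13.50 s.
Horizontal distance: R = vₓ t = 52.32 × 13.50 = 706.2 m.

706 m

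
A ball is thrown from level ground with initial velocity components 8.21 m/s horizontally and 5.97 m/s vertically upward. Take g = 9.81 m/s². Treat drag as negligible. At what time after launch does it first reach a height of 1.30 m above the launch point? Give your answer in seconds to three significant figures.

0.284 s

Require v_y0 t − ½ g t² = 1.30, i.e. 4.905 t² − 5.970 t + 1.30 = 0.
Quadratic formula: t = (5.970 ± √10.135) / 9.81 = (5.970 ± 3.184) / 9.81 → t = 0.2840 s or 0.9331 s.
The first (ascending) time is 0.2840 s.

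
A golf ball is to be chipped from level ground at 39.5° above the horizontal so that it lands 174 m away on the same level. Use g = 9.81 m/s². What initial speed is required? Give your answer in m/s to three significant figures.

From R = (v₀² / g) sin 2θ: v₀ = √(gR / sin 2θ).
v₀ = √(9.81 × 174 / sin 79.00°) = √(1707 / 0.9816) = √1738.9 = 41.70 m/s.

41.7 m/s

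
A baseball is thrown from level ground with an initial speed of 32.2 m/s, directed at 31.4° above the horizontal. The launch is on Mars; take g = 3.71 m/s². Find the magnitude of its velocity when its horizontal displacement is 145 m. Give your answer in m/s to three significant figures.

27.6 m/s

Horizontal component vₓ = 32.20 cos 31.4° = 27.48 m/s; vertical v_y0 = 32.20 sin 31.4° = 16.78 m/s.
Time to reach x = 145 m: t = x/vₓ = 145/27.48 = 5.276 s.
Vertical velocity there: v_y = v_y0 − g t = 16.78 − 3.71 × 5.276 = −2.796 m/s.
Speed: √(vₓ² + v_y²) = √(27.48² + 2.796²) = 27.63 m/s.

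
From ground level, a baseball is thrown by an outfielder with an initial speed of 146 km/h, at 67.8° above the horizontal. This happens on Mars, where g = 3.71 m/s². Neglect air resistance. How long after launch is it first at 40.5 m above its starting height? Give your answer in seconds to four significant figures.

Convert: 146 km/h = 146/3.6 = 40.56 m/s.
Horizontal component vₓ = 40.56 cos 67.8° = 15.32 m/s; vertical v_y0 = 40.56 sin 67.8° = 37.55 m/s.
Height y(t) = 37.55 t − 1.855 t² = 40.5 gives 1.855 t² − 37.55 t + 40.5 = 0.
Quadratic formula: t = (37.55 ± √1109.4) / 3.71 = (37.55 ± 33.31) / 3.71 → t = 1.143 s or 19.10 s.
The first (ascending) time is 1.143 s.

1.143 s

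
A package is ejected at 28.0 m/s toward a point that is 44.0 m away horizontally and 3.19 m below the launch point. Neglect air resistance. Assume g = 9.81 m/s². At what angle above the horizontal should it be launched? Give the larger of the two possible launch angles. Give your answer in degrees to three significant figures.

Trajectory: y = x tanθ − g x² (1 + tan²θ)/(2v₀²). With x = 44.0, y = −3.19, v₀ = 28.0, g = 9.81:
12.11 tan²θ − 44.0 tanθ + (8.922) = 0.
tanθ = [44.0 ± √(44.0² − 4 × 12.11 × (8.922))] / (2 × 12.11) = (44.0 ± 38.78) / 24.22, giving tanθ = 0.2156 or 3.417.
θ = 12.17° or 73.69°; the larger is 73.69°.

73.7°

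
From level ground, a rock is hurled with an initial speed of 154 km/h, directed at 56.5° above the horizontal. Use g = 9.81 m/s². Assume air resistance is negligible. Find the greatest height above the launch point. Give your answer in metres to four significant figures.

64.86 m

Convert: 154 km/h = 154/3.6 = 42.78 m/s.
vₓ = 42.78 cos 56.5° = 23.61 m/s; v_y0 = 42.78 sin 56.5° = 35.67 m/s.
At the apex v_y = 0, so H = v_y0²/(2g) = 35.67²/19.62 = 64.86 m.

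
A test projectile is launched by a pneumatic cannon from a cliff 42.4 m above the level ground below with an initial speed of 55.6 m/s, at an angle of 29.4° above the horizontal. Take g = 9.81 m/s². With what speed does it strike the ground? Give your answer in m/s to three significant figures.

62.6 m/s

Components: vₓ = 55.60 cos 29.4° = 48.44 m/s, v_y0 = 55.60 sin 29.4° = 27.29 m/s.
The projectile lands when y = 42.4 + (27.29) t − ½·9.81·t² = 0. Positive root: t = (27.29 + √(27.29² + 2·9.81·42.4)) / 9.81 = (27.29 + 39.71) / 9.81 = 6.830 s.
Vertical velocity at impact: v_y = v_y0 − g t = 27.29 − 9.81 × 6.830 = −39.71 m/s.
Speed: |v| = √(vₓ² + v_y²) = √(48.44² + 39.71²) = 62.64 m/s.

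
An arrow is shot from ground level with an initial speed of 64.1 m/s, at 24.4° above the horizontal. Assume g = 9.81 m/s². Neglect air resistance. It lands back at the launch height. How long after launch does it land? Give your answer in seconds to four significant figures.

Resolve: vₓ = 64.10 cos 24.4° = 58.37 m/s and v_y0 = 64.10 sin 24.4° = 26.48 m/s.
Time of flight on level ground: T = 2 v_y0 / g = 2 × 26.48 / 9.81 = 5.399 s.

5.399 s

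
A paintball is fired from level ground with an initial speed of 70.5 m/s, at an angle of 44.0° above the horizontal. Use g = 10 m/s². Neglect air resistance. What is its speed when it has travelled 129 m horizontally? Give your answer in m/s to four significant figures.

55.91 m/s

Resolve: vₓ = 70.50 cos 44.0° = 50.71 m/s and v_y0 = 70.50 sin 44.0° = 48.97 m/s.
x = vₓ t ⇒ t = 129/50.71 = 2.544 s.
Vertical velocity there: v_y = v_y0 − g t = 48.97 − 10.0 × 2.544 = 23.54 m/s.
Speed: √(vₓ² + v_y²) = √(50.71² + 23.54²) = 55.91 m/s.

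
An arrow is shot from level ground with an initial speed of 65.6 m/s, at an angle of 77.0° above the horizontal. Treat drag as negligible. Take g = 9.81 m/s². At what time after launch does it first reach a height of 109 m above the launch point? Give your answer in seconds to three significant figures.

Components: vₓ = 65.60 cos 77.0° = 14.76 m/s, v_y0 = 65.60 sin 77.0° = 63.92 m/s.
Require v_y0 t − ½ g t² = 109, i.e. 4.905 t² − 63.92 t + 109 = 0.
Quadratic formula: t = (63.92 ± √1947.0) / 9.81 = (63.92 ± 44.13) / 9.81 → t = 2.018 s or 11.01 s.
The first (ascending) time is 2.018 s.

2.02 s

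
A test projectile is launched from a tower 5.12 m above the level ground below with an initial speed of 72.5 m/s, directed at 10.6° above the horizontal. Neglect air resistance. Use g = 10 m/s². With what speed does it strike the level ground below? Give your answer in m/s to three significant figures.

vₓ = 72.50 cos 10.6° = 71.26 m/s; v_y0 = 72.50 sin 10.6° = 13.34 m/s.
Vertical motion (up positive, ground at y = 0): 5.000 t² − (13.34) t − 5.12 = 0, so t = (13.34 + √(13.34² + 2·10.0·5.12)) / 10.0 = (13.34 + 16.74) / 10.0 = 3.008 s.
Vertical velocity at impact: v_y = v_y0 − g t = 13.34 − 10.0 × 3.008 = −16.74 m/s.
Speed: |v| = √(vₓ² + v_y²) = √(71.26² + 16.74²) = 73.20 m/s.

73.2 m/s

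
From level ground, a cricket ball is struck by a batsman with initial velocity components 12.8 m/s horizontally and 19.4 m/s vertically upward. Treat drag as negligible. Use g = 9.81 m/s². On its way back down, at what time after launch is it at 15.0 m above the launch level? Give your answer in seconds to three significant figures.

Set y = v_y0 t − ½ g t² = 15.0: 4.905 t² − 19.40 t + 15.0 = 0.
t = [19.40 ± √(19.40² − 2·9.81·15.0)] / 9.81 = (19.40 ± 9.059) / 9.81, so t = 1.054 s or t = 2.901 s.
The descending-branch root is 2.901 s.

2.90 s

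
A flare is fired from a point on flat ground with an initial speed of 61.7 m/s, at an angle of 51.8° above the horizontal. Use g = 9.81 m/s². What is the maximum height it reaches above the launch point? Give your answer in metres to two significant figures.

120 m

vₓ = 61.70 cos 51.8° = 38.16 m/s; v_y0 = 61.70 sin 51.8° = 48.49 m/s.
At the apex v_y = 0, so H = v_y0²/(2g) = 48.49²/19.62 = 119.8 m.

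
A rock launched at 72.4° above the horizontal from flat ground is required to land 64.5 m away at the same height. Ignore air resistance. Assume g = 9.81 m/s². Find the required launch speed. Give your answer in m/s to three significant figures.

Level-ground range: R = v₀² sin(2θ)/g, so v₀ = √(gR / sin 2θ).
v₀ = √(9.81 × 64.5 / sin 144.8°) = √(632.7 / 0.5764) = √1097.7 = 33.13 m/s.

33.1 m/s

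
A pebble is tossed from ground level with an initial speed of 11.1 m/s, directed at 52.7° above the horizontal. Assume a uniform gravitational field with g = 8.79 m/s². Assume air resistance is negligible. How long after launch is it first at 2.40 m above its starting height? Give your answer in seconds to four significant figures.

0.3241 s

vₓ = 11.10 cos 52.7° = 6.726 m/s; v_y0 = 11.10 sin 52.7° = 8.830 m/s.
Height y(t) = 8.830 t − 4.395 t² = 2.40 gives 4.395 t² − 8.830 t + 2.40 = 0.
t = [8.830 ± √(8.830² − 2·8.79·2.40)] / 8.79 = (8.830 ± 5.981) / 8.79, so t = 0.3241 s or t = 1.685 s.
The first (ascending) time is 0.3241 s.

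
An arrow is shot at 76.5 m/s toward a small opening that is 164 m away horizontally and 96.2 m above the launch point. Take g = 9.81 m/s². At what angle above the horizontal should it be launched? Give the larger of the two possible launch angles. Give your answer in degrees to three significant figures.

Trajectory: y = x tanθ − g x² (1 + tan²θ)/(2v₀²). With x = 164, y = 96.2, v₀ = 76.5, g = 9.81:
22.54 tan²θ − 164 tanθ + (118.7) = 0.
tanθ = [164 ± √(164² − 4 × 22.54 × (118.7))] / (2 × 22.54) = (164 ± 127.2) / 45.09, giving tanθ = 0.8154 or 6.460.
θ = 39.20° or 81.20°; the larger is 81.20°.

81.2°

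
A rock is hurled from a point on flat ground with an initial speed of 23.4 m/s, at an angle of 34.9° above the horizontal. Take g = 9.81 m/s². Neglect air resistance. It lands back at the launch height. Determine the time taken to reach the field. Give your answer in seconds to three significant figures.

Components: vₓ = 23.40 cos 34.9° = 19.19 m/s, v_y0 = 23.40 sin 34.9° = 13.39 m/s.
It returns to y = 0 when t = 2 v_y0 / g = 2(13.39)/9.81 = 2.730 s.

2.73 s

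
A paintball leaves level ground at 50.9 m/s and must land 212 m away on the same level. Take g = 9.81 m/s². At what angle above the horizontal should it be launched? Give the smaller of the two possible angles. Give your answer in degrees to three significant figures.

26.7°

Level-ground range R = v₀² sin(2θ)/g ⇒ sin(2θ) = gR/v₀² = 9.81 × 212 / 50.9² = 0.8027.
2θ = 53.39° or 180° − 53.39° = 126.6°, so θ = 26.70° or 63.30°.
The smaller angle is 26.70°.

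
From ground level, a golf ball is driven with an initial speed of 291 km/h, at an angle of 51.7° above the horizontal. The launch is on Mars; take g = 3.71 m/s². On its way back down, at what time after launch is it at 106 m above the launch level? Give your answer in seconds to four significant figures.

Convert: 291 km/h = 291/3.6 = 80.83 m/s.
Resolve: vₓ = 80.83 cos 51.7° = 50.10 m/s and v_y0 = 80.83 sin 51.7° = 63.44 m/s.
Height y(t) = 63.44 t − 1.855 t² = 106 gives 1.855 t² − 63.44 t + 106 = 0.
t = [63.44 ± √(63.44² − 2·3.71·106)] / 3.71 = (63.44 ± 56.90) / 3.71, so t = 1.762 s or t = 32.44 s.
The descending-branch root is 32.44 s.

32.44 s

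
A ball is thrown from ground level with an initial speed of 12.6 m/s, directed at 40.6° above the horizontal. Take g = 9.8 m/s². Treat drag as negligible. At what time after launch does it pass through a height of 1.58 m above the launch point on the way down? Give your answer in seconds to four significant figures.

Horizontal component vₓ = 12.60 cos 40.6° = 9.567 m/s; vertical v_y0 = 12.60 sin 40.6° = 8.200 m/s.
Height y(t) = 8.200 t − 4.900 t² = 1.58 gives 4.900 t² − 8.200 t + 1.58 = 0.
t = [8.200 ± √(8.200² − 2·9.80·1.58)] / 9.80 = (8.200 ± 6.022) / 9.80, so t = 0.2222 s or t = 1.451 s.
The descending-branch root is 1.451 s.

1.451 s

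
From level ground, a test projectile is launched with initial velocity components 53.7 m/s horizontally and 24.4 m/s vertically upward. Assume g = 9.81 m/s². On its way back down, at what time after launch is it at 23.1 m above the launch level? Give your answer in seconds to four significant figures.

Set y = v_y0 t − ½ g t² = 23.1: 4.905 t² − 24.40 t + 23.1 = 0.
t = [24.40 ± √(24.40² − 2·9.81·23.1)] / 9.81 = (24.40 ± 11.92) / 9.81, so t = 1.272 s or t = 3.703 s.
The descending-branch root is 3.703 s.

3.703 s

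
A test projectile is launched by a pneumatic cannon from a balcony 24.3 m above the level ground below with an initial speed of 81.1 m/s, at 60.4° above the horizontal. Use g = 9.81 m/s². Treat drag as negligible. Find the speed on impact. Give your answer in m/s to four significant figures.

Resolve: vₓ = 81.10 cos 60.4° = 40.06 m/s and v_y0 = 81.10 sin 60.4° = 70.52 m/s.
The projectile lands when y = 24.3 + (70.52) t − ½·9.81·t² = 0. Positive root: t = (70.52 + √(70.52² + 2·9.81·24.3)) / 9.81 = (70.52 + 73.82) / 9.81 = 14.71 s.
Vertical velocity at impact: v_y = v_y0 − g t = 70.52 − 9.81 × 14.71 = −73.82 m/s.
Speed: |v| = √(vₓ² + v_y²) = √(40.06² + 73.82²) = 83.99 m/s.

83.99 m/s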